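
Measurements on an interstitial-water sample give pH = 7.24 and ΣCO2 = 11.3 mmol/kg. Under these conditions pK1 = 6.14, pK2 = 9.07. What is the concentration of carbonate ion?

[CO3²⁻] = 0.153 mmol/kg

α₂ = 1 / (1 + [H⁺]/K2 + [H⁺]²/(K1K2)) = 1 / (1 + 10^+1.83 + 10^+0.73)
   = 1 / (1 + 67.608 + 5.3703) = 1/73.979 = 0.01352
[CO3²⁻] = α₂ × DIC = 0.01352 × 11.3 = 0.153 mmol/kg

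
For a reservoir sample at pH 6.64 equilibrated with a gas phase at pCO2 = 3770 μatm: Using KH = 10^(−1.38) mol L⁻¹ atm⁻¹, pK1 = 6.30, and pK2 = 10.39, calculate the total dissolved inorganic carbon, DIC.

DIC = 0.501 mmol/L

[CO2*] = KH · pCO2 = 10^(−1.38) × 3770×10^-6 = 1.572×10^-4 mol/L
α₀ = 1/(1 + K1/[H⁺] + K1K2/[H⁺]²) = 1/(1 + 10^+0.34 + 10^-3.41) = 0.3137
DIC = [CO2*]/α₀ = 1.572×10^-4 / 0.3137 = 0.501 mmol/L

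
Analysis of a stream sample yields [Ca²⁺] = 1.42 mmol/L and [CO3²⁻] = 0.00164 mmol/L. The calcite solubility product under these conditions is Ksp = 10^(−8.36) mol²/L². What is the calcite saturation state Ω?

Ω = 0.533

Ksp = 10^(−8.36) = 4.365×10^-9
Ω = [Ca²⁺][CO3²⁻]/Ksp = (1.42×10^-3)(0.00164×10^-3) / 4.365×10^-9 = 0.533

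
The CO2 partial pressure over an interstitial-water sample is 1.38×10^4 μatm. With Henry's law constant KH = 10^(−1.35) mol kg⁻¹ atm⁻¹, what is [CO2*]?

[CO2*] = 616 μmol/kg

KH = 10^(−1.35) = 4.467×10^-2 mol kg⁻¹ atm⁻¹
[CO2*] = KH · pCO2 = 4.467×10^-2 × 1.38×10^4×10^-6 atm = 6.16×10^-4 mol/kg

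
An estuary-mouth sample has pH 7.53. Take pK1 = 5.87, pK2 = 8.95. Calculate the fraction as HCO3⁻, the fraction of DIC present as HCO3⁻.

α₁ = 1 / (1 + [H⁺]/K1 + K2/[H⁺]) = 1 / (1 + 10^-1.66 + 10^-1.42)
   = 1 / (1 + 0.021878 + 0.038019) = 1/1.0599 = 0.9435

α₁ = 0.943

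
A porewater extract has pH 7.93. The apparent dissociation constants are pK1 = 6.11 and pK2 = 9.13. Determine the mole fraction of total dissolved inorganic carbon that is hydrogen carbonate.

α₁ = 1 / (1 + [H⁺]/K1 + K2/[H⁺]) = 1 / (1 + 10^-1.82 + 10^-1.20)
   = 1 / (1 + 0.015136 + 0.063096) = 1/1.0782 = 0.9274

α₁ = 0.927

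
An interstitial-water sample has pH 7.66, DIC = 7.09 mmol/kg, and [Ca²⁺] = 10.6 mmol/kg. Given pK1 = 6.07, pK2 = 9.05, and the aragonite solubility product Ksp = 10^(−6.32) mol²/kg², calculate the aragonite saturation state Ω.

α₂ = 1 / (1 + [H⁺]/K2 + [H⁺]²/(K1K2)) = 1 / (1 + 10^+1.39 + 10^-0.20)
   = 1 / (1 + 24.547 + 0.63096) = 1/26.178 = 0.03820
[CO3²⁻] = α₂ × DIC = 0.03820 × 7.09 = 0.2708 mmol/kg
Ksp = 10^(−6.32) = 4.786×10^-7
Ω = [Ca²⁺][CO3²⁻]/Ksp = (10.6×10^-3)(2.708×10^-4) / 4.786×10^-7 = 6.00

Ω = 6.00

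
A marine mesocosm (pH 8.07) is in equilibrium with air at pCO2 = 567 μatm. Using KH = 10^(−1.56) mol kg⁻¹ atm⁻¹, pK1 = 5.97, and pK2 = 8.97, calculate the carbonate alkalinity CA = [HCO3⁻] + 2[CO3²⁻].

[CO2*] = KH · pCO2 = 10^(−1.56) × 567×10^-6 = 1.562×10^-5 mol/kg
α₀ = 1/(1 + K1/[H⁺] + K1K2/[H⁺]²) = 1/(1 + 10^+2.10 + 10^+1.20) = 0.007006
DIC = [CO2*]/α₀ = 1.562×10^-5 / 0.007006 = 2.229 mmol/kg
CA = (α₁ + 2α₂)·DIC = (0.8820 + 2×0.1110) × 2.229 = 2.46 mmol/kg

CA = 2.46 mmol/kg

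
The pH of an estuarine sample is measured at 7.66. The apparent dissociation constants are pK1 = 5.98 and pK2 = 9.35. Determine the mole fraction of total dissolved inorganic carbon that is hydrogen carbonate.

α₁ = 1 / (1 + [H⁺]/K1 + K2/[H⁺]) = 1 / (1 + 10^-1.68 + 10^-1.69)
   = 1 / (1 + 0.020893 + 0.020417) = 1/1.0413 = 0.9603

α₁ = 0.960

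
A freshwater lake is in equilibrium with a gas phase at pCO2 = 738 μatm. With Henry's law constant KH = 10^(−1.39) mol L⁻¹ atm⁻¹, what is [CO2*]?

KH = 10^(−1.39) = 4.074×10^-2 mol L⁻¹ atm⁻¹
[CO2*] = KH · pCO2 = 4.074×10^-2 × 738×10^-6 atm = 3.01×10^-5 mol/L

[CO2*] = 30.1 μmol/L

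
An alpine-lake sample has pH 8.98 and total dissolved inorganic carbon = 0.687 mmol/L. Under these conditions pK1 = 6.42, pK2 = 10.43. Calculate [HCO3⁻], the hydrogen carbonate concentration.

α₁ = 1 / (1 + [H⁺]/K1 + K2/[H⁺]) = 1 / (1 + 10^-2.56 + 10^-1.45)
   = 1 / (1 + 0.0027542 + 0.035481) = 1/1.0382 = 0.9632
[HCO3⁻] = α₁ × DIC = 0.9632 × 0.687 = 0.662 mmol/L

[HCO3⁻] = 0.662 mmol/L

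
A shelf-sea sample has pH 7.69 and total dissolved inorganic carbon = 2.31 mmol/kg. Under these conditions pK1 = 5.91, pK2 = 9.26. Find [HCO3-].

α₁ = 1 / (1 + [H⁺]/K1 + K2/[H⁺]) = 1 / (1 + 10^-1.78 + 10^-1.57)
   = 1 / (1 + 0.016596 + 0.026915) = 1/1.0435 = 0.9583
[HCO3⁻] = α₁ × DIC = 0.9583 × 2.31 = 2.21 mmol/kg

[HCO3⁻] = 2.21 mmol/kg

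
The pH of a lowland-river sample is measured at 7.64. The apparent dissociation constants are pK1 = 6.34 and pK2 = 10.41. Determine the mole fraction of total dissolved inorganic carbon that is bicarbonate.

α₁ = 0.951

α₁ = 1 / (1 + [H⁺]/K1 + K2/[H⁺]) = 1 / (1 + 10^-1.30 + 10^-2.77)
   = 1 / (1 + 0.050119 + 0.0016982) = 1/1.0518 = 0.9507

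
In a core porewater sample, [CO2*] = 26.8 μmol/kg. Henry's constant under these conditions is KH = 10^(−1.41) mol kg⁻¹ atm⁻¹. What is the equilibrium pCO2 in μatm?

pCO2 = 689 μatm

KH = 10^(−1.41) = 3.890×10^-2 mol kg⁻¹ atm⁻¹
pCO2 = [CO2*]/KH = 26.8×10^-6 / 3.890×10^-2 = 6.89×10^-4 atm = 689 μatm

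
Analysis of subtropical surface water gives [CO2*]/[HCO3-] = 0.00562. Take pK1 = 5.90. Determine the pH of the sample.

From K1 = [H⁺][HCO3-]/[CO2*]:  pH = pK1 − log₁₀([CO2*]/[HCO3-])
log₁₀(0.00562) = -2.250
pH = 5.90 − (-2.250) = 8.15

pH = 8.15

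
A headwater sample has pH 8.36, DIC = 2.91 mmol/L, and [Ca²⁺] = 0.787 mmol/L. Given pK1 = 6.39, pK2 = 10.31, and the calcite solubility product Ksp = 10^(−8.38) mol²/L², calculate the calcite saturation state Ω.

α₂ = 1 / (1 + [H⁺]/K2 + [H⁺]²/(K1K2)) = 1 / (1 + 10^+1.95 + 10^-0.02)
   = 1 / (1 + 89.125 + 0.95499) = 1/91.080 = 0.01098
[CO3²⁻] = α₂ × DIC = 0.01098 × 2.91 = 0.03195 mmol/L
Ksp = 10^(−8.38) = 4.169×10^-9
Ω = [Ca²⁺][CO3²⁻]/Ksp = (0.787×10^-3)(3.195×10^-5) / 4.169×10^-9 = 6.03

Ω = 6.03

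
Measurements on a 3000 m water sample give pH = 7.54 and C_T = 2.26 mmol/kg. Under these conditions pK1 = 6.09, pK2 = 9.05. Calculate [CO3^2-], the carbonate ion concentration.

α₂ = 1 / (1 + [H⁺]/K2 + [H⁺]²/(K1K2)) = 1 / (1 + 10^+1.51 + 10^+0.06)
   = 1 / (1 + 32.359 + 1.1482) = 1/34.508 = 0.02898
[CO3²⁻] = α₂ × DIC = 0.02898 × 2.26 = 0.0655 mmol/kg

[CO3²⁻] = 0.0655 mmol/kg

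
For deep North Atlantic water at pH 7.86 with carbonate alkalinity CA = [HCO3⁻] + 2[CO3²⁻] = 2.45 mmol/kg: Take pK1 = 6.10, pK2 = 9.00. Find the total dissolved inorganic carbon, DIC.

DIC = 2.33 mmol/kg

CA = [HCO3⁻] + 2[CO3²⁻] = (α₁ + 2α₂)·DIC
At pH 7.86: [H⁺]/K1 = 10^-1.76 = 0.017378, K2/[H⁺] = 10^-1.14 = 0.072444
α₁ = 1/(1 + 0.017378 + 0.072444) = 1/1.0898 = 0.9176; α₂ = α₁·K2/[H⁺] = 0.06647
α₁ + 2α₂ = 1.0505
DIC = CA / (α₁ + 2α₂) = 2.45 / 1.0505 = 2.33 mmol/kg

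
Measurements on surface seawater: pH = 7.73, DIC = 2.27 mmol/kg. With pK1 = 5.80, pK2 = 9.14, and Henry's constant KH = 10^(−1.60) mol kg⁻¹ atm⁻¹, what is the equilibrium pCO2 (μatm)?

α₀ = 1 / (1 + K1/[H⁺] + K1K2/[H⁺]²) = 1 / (1 + 10^+1.93 + 10^+0.52)
   = 1 / (1 + 85.114 + 3.3113) = 1/89.425 = 0.01118
[CO2*] = α₀ × DIC = 0.01118 × 2.27 = 0.02538 mmol/kg
pCO2 = [CO2*]/KH = 2.538×10^-5 / 2.512×10^-2 = 1010 μatm

pCO2 = 1010 μatm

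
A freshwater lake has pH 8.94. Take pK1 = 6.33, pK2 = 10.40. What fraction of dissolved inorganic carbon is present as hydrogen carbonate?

α₁ = 1 / (1 + [H⁺]/K1 + K2/[H⁺]) = 1 / (1 + 10^-2.61 + 10^-1.46)
   = 1 / (1 + 0.0024547 + 0.034674) = 1/1.0371 = 0.9642

α₁ = 0.964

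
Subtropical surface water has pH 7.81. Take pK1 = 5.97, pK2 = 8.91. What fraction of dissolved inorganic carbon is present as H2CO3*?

α₀ = 1 / (1 + K1/[H⁺] + K1K2/[H⁺]²) = 1 / (1 + 10^+1.84 + 10^+0.74)
   = 1 / (1 + 69.183 + 5.4954) = 1/75.679 = 0.01321

α₀ = 0.0132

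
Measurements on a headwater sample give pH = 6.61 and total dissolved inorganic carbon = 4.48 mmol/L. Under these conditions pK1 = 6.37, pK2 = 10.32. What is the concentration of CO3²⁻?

[CO3²⁻] = 0.554 μmol/L

α₂ = 1 / (1 + [H⁺]/K2 + [H⁺]²/(K1K2)) = 1 / (1 + 10^+3.71 + 10^+3.47)
   = 1 / (1 + 5128.6 + 2951.2) = 1/8080.8 = 0.0001237
[CO3²⁻] = α₂ × DIC = 0.0001237 × 4.48 = 0.000554 mmol/L = 0.554 μmol/L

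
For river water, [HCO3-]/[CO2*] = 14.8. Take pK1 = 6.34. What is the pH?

pH = 7.51

From K1 = [H⁺][HCO3-]/[CO2*]:  pH = pK1 + log₁₀([HCO3-]/[CO2*])
log₁₀(14.8) = +1.170
pH = 6.34 + (+1.170) = 7.51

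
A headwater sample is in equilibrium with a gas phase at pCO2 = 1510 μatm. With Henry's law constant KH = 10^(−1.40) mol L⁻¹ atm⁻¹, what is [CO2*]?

[CO2*] = 60.1 μmol/L

KH = 10^(−1.40) = 3.981×10^-2 mol L⁻¹ atm⁻¹
[CO2*] = KH · pCO2 = 3.981×10^-2 × 1510×10^-6 atm = 6.01×10^-5 mol/L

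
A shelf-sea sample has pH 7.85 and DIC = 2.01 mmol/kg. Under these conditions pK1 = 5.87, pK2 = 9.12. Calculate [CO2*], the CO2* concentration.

α₀ = 1 / (1 + K1/[H⁺] + K1K2/[H⁺]²) = 1 / (1 + 10^+1.98 + 10^+0.71)
   = 1 / (1 + 95.499 + 5.1286) = 1/101.63 = 0.009840
[CO2*] = α₀ × DIC = 0.009840 × 2.01 = 0.0198 mmol/kg = 19.8 μmol/kg

[CO2*] = 19.8 μmol/kg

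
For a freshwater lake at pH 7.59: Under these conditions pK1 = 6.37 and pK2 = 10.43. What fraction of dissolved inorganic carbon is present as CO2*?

α₀ = 0.0568

α₀ = 1 / (1 + K1/[H⁺] + K1K2/[H⁺]²) = 1 / (1 + 10^+1.22 + 10^-1.62)
   = 1 / (1 + 16.596 + 0.023988) = 1/17.620 = 0.05675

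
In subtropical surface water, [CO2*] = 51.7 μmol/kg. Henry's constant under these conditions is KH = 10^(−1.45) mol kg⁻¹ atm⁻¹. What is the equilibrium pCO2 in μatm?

KH = 10^(−1.45) = 3.548×10^-2 mol kg⁻¹ atm⁻¹
pCO2 = [CO2*]/KH = 51.7×10^-6 / 3.548×10^-2 = 1.46×10^-3 atm = 1460 μatm

pCO2 = 1460 μatm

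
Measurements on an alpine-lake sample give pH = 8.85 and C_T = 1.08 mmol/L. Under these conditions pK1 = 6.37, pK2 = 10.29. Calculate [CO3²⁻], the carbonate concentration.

[CO3²⁻] = 0.0377 mmol/L

α₂ = 1 / (1 + [H⁺]/K2 + [H⁺]²/(K1K2)) = 1 / (1 + 10^+1.44 + 10^-1.04)
   = 1 / (1 + 27.542 + 0.091201) = 1/28.633 = 0.03492
[CO3²⁻] = α₂ × DIC = 0.03492 × 1.08 = 0.0377 mmol/L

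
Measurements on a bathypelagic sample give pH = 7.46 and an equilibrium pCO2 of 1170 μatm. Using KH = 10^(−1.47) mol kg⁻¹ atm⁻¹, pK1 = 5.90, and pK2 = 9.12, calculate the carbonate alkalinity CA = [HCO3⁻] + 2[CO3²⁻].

CA = 1.50 mmol/kg

[CO2*] = KH · pCO2 = 10^(−1.47) × 1170×10^-6 = 3.964×10^-5 mol/kg
α₀ = 1/(1 + K1/[H⁺] + K1K2/[H⁺]²) = 1/(1 + 10^+1.56 + 10^-0.10) = 0.02625
DIC = [CO2*]/α₀ = 3.964×10^-5 / 0.02625 = 1.511 mmol/kg
CA = (α₁ + 2α₂)·DIC = (0.9529 + 2×0.02085) × 1.511 = 1.50 mmol/kg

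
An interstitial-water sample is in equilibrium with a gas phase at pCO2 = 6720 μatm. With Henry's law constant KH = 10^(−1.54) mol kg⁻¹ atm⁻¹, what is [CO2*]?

[CO2*] = 194 μmol/kg

KH = 10^(−1.54) = 2.884×10^-2 mol kg⁻¹ atm⁻¹
[CO2*] = KH · pCO2 = 2.884×10^-2 × 6720×10^-6 atm = 1.94×10^-4 mol/kg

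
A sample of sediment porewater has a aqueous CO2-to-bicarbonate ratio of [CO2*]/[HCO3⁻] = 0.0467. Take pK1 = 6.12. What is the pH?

pH = 7.45

From K1 = [H⁺][HCO3⁻]/[CO2*]:  pH = pK1 − log₁₀([CO2*]/[HCO3⁻])
log₁₀(0.0467) = -1.331
pH = 6.12 − (-1.331) = 7.45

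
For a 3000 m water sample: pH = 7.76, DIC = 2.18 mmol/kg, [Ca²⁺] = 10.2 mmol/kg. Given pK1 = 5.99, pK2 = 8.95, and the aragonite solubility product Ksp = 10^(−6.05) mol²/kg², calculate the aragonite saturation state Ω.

Ω = 1.49

α₂ = 1 / (1 + [H⁺]/K2 + [H⁺]²/(K1K2)) = 1 / (1 + 10^+1.19 + 10^-0.58)
   = 1 / (1 + 15.488 + 0.26303) = 1/16.751 = 0.05970
[CO3²⁻] = α₂ × DIC = 0.05970 × 2.18 = 0.1301 mmol/kg
Ksp = 10^(−6.05) = 8.913×10^-7
Ω = [Ca²⁺][CO3²⁻]/Ksp = (10.2×10^-3)(1.301×10^-4) / 8.913×10^-7 = 1.49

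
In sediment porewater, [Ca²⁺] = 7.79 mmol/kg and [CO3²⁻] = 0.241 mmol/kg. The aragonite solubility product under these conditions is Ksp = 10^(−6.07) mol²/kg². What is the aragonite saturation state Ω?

Ksp = 10^(−6.07) = 8.511×10^-7
Ω = [Ca²⁺][CO3²⁻]/Ksp = (7.79×10^-3)(0.241×10^-3) / 8.511×10^-7 = 2.21

Ω = 2.21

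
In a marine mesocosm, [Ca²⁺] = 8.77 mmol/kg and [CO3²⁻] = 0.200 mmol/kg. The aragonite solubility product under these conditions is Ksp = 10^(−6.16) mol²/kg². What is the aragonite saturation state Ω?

Ω = 2.54

Ksp = 10^(−6.16) = 6.918×10^-7
Ω = [Ca²⁺][CO3²⁻]/Ksp = (8.77×10^-3)(0.200×10^-3) / 6.918×10^-7 = 2.54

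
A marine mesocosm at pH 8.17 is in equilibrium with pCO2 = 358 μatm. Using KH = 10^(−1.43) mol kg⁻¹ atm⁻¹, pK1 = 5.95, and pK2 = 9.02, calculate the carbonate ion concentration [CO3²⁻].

[CO2*] = KH · pCO2 = 10^(−1.43) × 358×10^-6 = 1.330×10^-5 mol/kg
α₀ = 1/(1 + K1/[H⁺] + K1K2/[H⁺]²) = 1/(1 + 10^+2.22 + 10^+1.37) = 0.005252
DIC = [CO2*]/α₀ = 1.330×10^-5 / 0.005252 = 2.533 mmol/kg
[CO3²⁻] = α₂·DIC; α₂ = 0.1231, so [CO3²⁻] = 0.1231 × 2.533 = 0.312 mmol/kg

[CO3²⁻] = 0.312 mmol/kg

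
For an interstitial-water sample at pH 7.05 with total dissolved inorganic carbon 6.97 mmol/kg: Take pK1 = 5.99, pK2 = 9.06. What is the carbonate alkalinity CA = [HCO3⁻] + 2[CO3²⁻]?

CA = [HCO3⁻] + 2[CO3²⁻] = (α₁ + 2α₂)·DIC
At pH 7.05: [H⁺]/K1 = 10^-1.06 = 0.087096, K2/[H⁺] = 10^-2.01 = 0.0097724
α₁ = 1/(1 + 0.087096 + 0.0097724) = 1/1.0969 = 0.9117; α₂ = α₁·K2/[H⁺] = 0.008909
α₁ + 2α₂ = 0.9295
CA = 0.9295 × 6.97 = 6.48 mmol/kg

CA = 6.48 mmol/kg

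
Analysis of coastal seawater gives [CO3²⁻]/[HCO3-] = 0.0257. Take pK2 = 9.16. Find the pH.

pH = 7.57

From K2 = [H⁺][CO3²⁻]/[HCO3-]:  pH = pK2 + log₁₀([CO3²⁻]/[HCO3-])
log₁₀(0.0257) = -1.590
pH = 9.16 + (-1.590) = 7.57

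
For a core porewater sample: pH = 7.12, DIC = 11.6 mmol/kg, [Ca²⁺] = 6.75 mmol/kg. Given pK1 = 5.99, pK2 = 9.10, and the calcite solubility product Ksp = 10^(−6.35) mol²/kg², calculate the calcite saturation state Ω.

Ω = 1.69

α₂ = 1 / (1 + [H⁺]/K2 + [H⁺]²/(K1K2)) = 1 / (1 + 10^+1.98 + 10^+0.85)
   = 1 / (1 + 95.499 + 7.0795) = 1/103.58 = 0.009654
[CO3²⁻] = α₂ × DIC = 0.009654 × 11.6 = 0.1120 mmol/kg
Ksp = 10^(−6.35) = 4.467×10^-7
Ω = [Ca²⁺][CO3²⁻]/Ksp = (6.75×10^-3)(1.120×10^-4) / 4.467×10^-7 = 1.69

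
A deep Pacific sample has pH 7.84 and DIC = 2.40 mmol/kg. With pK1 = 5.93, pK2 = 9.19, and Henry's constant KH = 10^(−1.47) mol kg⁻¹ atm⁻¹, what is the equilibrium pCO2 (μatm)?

pCO2 = 824 μatm

α₀ = 1 / (1 + K1/[H⁺] + K1K2/[H⁺]²) = 1 / (1 + 10^+1.91 + 10^+0.56)
   = 1 / (1 + 81.283 + 3.6308) = 1/85.914 = 0.01164
[CO2*] = α₀ × DIC = 0.01164 × 2.40 = 0.02793 mmol/kg
pCO2 = [CO2*]/KH = 2.793×10^-5 / 3.388×10^-2 = 824 μatm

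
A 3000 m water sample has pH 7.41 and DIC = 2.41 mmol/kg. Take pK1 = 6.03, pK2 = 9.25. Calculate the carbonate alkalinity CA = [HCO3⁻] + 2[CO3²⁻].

CA = 2.35 mmol/kg

CA = [HCO3⁻] + 2[CO3²⁻] = (α₁ + 2α₂)·DIC
At pH 7.41: [H⁺]/K1 = 10^-1.38 = 0.041687, K2/[H⁺] = 10^-1.84 = 0.014454
α₁ = 1/(1 + 0.041687 + 0.014454) = 1/1.0561 = 0.9468; α₂ = α₁·K2/[H⁺] = 0.01369
α₁ + 2α₂ = 0.9742
CA = 0.9742 × 2.41 = 2.35 mmol/kg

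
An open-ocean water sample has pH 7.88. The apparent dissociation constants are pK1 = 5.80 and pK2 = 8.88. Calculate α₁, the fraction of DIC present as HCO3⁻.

α₁ = 1 / (1 + [H⁺]/K1 + K2/[H⁺]) = 1 / (1 + 10^-2.08 + 10^-1.00)
   = 1 / (1 + 0.0083176 + 0.10000) = 1/1.1083 = 0.9023

α₁ = 0.902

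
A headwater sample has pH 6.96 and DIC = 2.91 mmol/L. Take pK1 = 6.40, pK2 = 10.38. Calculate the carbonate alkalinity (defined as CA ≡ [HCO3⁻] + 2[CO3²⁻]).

CA = [HCO3⁻] + 2[CO3²⁻] = (α₁ + 2α₂)·DIC
At pH 6.96: [H⁺]/K1 = 10^-0.56 = 0.27542, K2/[H⁺] = 10^-3.42 = 0.00038019
α₁ = 1/(1 + 0.27542 + 0.00038019) = 1/1.2758 = 0.7838; α₂ = α₁·K2/[H⁺] = 0.0002980
α₁ + 2α₂ = 0.7844
CA = 0.7844 × 2.91 = 2.28 mmol/L

CA = 2.28 mmol/L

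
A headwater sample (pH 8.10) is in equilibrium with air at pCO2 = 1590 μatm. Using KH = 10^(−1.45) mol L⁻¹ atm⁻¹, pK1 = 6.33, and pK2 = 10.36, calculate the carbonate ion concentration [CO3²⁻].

[CO2*] = KH · pCO2 = 10^(−1.45) × 1590×10^-6 = 5.642×10^-5 mol/L
α₀ = 1/(1 + K1/[H⁺] + K1K2/[H⁺]²) = 1/(1 + 10^+1.77 + 10^-0.49) = 0.01661
DIC = [CO2*]/α₀ = 5.642×10^-5 / 0.01661 = 3.397 mmol/L
[CO3²⁻] = α₂·DIC; α₂ = 0.005375, so [CO3²⁻] = 0.005375 × 3.397 = 0.0183 mmol/L = 18.3 μmol/L

[CO3²⁻] = 18.3 μmol/L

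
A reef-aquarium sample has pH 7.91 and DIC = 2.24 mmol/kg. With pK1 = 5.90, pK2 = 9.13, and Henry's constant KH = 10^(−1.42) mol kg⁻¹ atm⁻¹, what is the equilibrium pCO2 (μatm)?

α₀ = 1 / (1 + K1/[H⁺] + K1K2/[H⁺]²) = 1 / (1 + 10^+2.01 + 10^+0.79)
   = 1 / (1 + 102.33 + 6.1660) = 1/109.50 = 0.009133
[CO2*] = α₀ × DIC = 0.009133 × 2.24 = 0.02046 mmol/kg
pCO2 = [CO2*]/KH = 2.046×10^-5 / 3.802×10^-2 = 538 μatm

pCO2 = 538 μatm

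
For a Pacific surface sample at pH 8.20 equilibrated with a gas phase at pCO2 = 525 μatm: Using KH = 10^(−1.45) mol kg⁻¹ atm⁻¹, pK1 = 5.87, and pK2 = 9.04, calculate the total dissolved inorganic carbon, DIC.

DIC = 4.58 mmol/kg

[CO2*] = KH · pCO2 = 10^(−1.45) × 525×10^-6 = 1.863×10^-5 mol/kg
α₀ = 1/(1 + K1/[H⁺] + K1K2/[H⁺]²) = 1/(1 + 10^+2.33 + 10^+1.49) = 0.004070
DIC = [CO2*]/α₀ = 1.863×10^-5 / 0.004070 = 4.58 mmol/kg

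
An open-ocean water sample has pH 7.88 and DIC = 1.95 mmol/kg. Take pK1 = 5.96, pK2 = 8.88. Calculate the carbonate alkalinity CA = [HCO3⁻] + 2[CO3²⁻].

CA = 2.10 mmol/kg

CA = [HCO3⁻] + 2[CO3²⁻] = (α₁ + 2α₂)·DIC
At pH 7.88: [H⁺]/K1 = 10^-1.92 = 0.012023, K2/[H⁺] = 10^-1.00 = 0.10000
α₁ = 1/(1 + 0.012023 + 0.10000) = 1/1.1120 = 0.8993; α₂ = α₁·K2/[H⁺] = 0.08993
α₁ + 2α₂ = 1.0791
CA = 1.0791 × 1.95 = 2.10 mmol/kg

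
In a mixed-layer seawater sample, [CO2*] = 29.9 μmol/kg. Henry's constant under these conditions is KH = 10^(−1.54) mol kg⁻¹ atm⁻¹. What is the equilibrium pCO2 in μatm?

pCO2 = 1040 μatm

KH = 10^(−1.54) = 2.884×10^-2 mol kg⁻¹ atm⁻¹
pCO2 = [CO2*]/KH = 29.9×10^-6 / 2.884×10^-2 = 1.04×10^-3 atm = 1040 μatm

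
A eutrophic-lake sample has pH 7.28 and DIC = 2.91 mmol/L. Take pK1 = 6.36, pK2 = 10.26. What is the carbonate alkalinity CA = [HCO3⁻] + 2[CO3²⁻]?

CA = 2.60 mmol/L

CA = [HCO3⁻] + 2[CO3²⁻] = (α₁ + 2α₂)·DIC
At pH 7.28: [H⁺]/K1 = 10^-0.92 = 0.12023, K2/[H⁺] = 10^-2.98 = 0.0010471
α₁ = 1/(1 + 0.12023 + 0.0010471) = 1/1.1213 = 0.8918; α₂ = α₁·K2/[H⁺] = 0.0009339
α₁ + 2α₂ = 0.8937
CA = 0.8937 × 2.91 = 2.60 mmol/L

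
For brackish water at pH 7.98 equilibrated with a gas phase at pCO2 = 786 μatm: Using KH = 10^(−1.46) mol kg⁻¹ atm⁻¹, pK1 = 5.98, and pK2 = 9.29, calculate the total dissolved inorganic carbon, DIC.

[CO2*] = KH · pCO2 = 10^(−1.46) × 786×10^-6 = 2.725×10^-5 mol/kg
α₀ = 1/(1 + K1/[H⁺] + K1K2/[H⁺]²) = 1/(1 + 10^+2.00 + 10^+0.69) = 0.009443
DIC = [CO2*]/α₀ = 2.725×10^-5 / 0.009443 = 2.89 mmol/kg

DIC = 2.89 mmol/kg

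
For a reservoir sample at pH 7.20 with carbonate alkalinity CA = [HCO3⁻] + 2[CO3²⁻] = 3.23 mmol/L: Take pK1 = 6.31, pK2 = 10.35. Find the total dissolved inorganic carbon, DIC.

CA = [HCO3⁻] + 2[CO3²⁻] = (α₁ + 2α₂)·DIC
At pH 7.20: [H⁺]/K1 = 10^-0.89 = 0.12882, K2/[H⁺] = 10^-3.15 = 0.00070795
α₁ = 1/(1 + 0.12882 + 0.00070795) = 1/1.1295 = 0.8853; α₂ = α₁·K2/[H⁺] = 0.0006268
α₁ + 2α₂ = 0.8866
DIC = CA / (α₁ + 2α₂) = 3.23 / 0.8866 = 3.64 mmol/L

DIC = 3.64 mmol/L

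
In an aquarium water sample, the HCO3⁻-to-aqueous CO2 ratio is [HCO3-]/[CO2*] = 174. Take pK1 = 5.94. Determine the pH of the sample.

From K1 = [H⁺][HCO3-]/[CO2*]:  pH = pK1 + log₁₀([HCO3-]/[CO2*])
log₁₀(174) = +2.241
pH = 5.94 + (+2.241) = 8.18

pH = 8.18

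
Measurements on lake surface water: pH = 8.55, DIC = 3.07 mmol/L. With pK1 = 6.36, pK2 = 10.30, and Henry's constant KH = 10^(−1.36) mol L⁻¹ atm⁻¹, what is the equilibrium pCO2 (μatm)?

pCO2 = 443 μatm

α₀ = 1 / (1 + K1/[H⁺] + K1K2/[H⁺]²) = 1 / (1 + 10^+2.19 + 10^+0.44)
   = 1 / (1 + 154.88 + 2.7542) = 1/158.64 = 0.006304
[CO2*] = α₀ × DIC = 0.006304 × 3.07 = 0.01935 mmol/L = 19.35 μmol/L
pCO2 = [CO2*]/KH = 1.935×10^-5 / 4.365×10^-2 = 443 μatm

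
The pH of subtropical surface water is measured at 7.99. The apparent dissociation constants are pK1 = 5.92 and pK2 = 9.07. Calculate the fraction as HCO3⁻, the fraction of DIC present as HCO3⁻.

α₁ = 0.916

α₁ = 1 / (1 + [H⁺]/K1 + K2/[H⁺]) = 1 / (1 + 10^-2.07 + 10^-1.08)
   = 1 / (1 + 0.0085114 + 0.083176) = 1/1.0917 = 0.9160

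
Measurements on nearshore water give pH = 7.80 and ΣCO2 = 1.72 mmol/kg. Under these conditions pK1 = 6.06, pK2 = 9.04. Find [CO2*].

[CO2*] = 0.0291 mmol/kg

α₀ = 1 / (1 + K1/[H⁺] + K1K2/[H⁺]²) = 1 / (1 + 10^+1.74 + 10^+0.50)
   = 1 / (1 + 54.954 + 3.1623) = 1/59.116 = 0.01692
[CO2*] = α₀ × DIC = 0.01692 × 1.72 = 0.0291 mmol/kg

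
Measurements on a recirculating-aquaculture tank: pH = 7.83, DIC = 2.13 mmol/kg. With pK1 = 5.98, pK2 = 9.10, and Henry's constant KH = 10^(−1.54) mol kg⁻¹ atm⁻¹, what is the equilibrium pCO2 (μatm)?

α₀ = 1 / (1 + K1/[H⁺] + K1K2/[H⁺]²) = 1 / (1 + 10^+1.85 + 10^+0.58)
   = 1 / (1 + 70.795 + 3.8019) = 1/75.596 = 0.01323
[CO2*] = α₀ × DIC = 0.01323 × 2.13 = 0.02818 mmol/kg
pCO2 = [CO2*]/KH = 2.818×10^-5 / 2.884×10^-2 = 977 μatm

pCO2 = 977 μatm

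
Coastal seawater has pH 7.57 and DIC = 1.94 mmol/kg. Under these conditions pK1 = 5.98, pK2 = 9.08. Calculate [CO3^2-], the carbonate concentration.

α₂ = 1 / (1 + [H⁺]/K2 + [H⁺]²/(K1K2)) = 1 / (1 + 10^+1.51 + 10^-0.08)
   = 1 / (1 + 32.359 + 0.83176) = 1/34.191 = 0.02925
[CO3²⁻] = α₂ × DIC = 0.02925 × 1.94 = 0.0567 mmol/kg

[CO3²⁻] = 0.0567 mmol/kg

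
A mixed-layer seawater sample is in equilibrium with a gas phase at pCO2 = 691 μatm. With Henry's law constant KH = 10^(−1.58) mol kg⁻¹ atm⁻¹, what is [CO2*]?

KH = 10^(−1.58) = 2.630×10^-2 mol kg⁻¹ atm⁻¹
[CO2*] = KH · pCO2 = 2.630×10^-2 × 691×10^-6 atm = 1.82×10^-5 mol/kg

[CO2*] = 18.2 μmol/kg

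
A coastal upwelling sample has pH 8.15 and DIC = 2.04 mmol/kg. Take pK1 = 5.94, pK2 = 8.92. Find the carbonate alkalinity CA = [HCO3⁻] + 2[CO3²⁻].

CA = 2.32 mmol/kg

CA = [HCO3⁻] + 2[CO3²⁻] = (α₁ + 2α₂)·DIC
At pH 8.15: [H⁺]/K1 = 10^-2.21 = 0.0061660, K2/[H⁺] = 10^-0.77 = 0.16982
α₁ = 1/(1 + 0.0061660 + 0.16982) = 1/1.1760 = 0.8503; α₂ = α₁·K2/[H⁺] = 0.1444
α₁ + 2α₂ = 1.1392
CA = 1.1392 × 2.04 = 2.32 mmol/kg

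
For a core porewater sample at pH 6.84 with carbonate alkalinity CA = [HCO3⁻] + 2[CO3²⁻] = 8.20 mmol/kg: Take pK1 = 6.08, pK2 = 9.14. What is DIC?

CA = [HCO3⁻] + 2[CO3²⁻] = (α₁ + 2α₂)·DIC
At pH 6.84: [H⁺]/K1 = 10^-0.76 = 0.17378, K2/[H⁺] = 10^-2.30 = 0.0050119
α₁ = 1/(1 + 0.17378 + 0.0050119) = 1/1.1788 = 0.8483; α₂ = α₁·K2/[H⁺] = 0.004252
α₁ + 2α₂ = 0.8568
DIC = CA / (α₁ + 2α₂) = 8.20 / 0.8568 = 9.57 mmol/kg

DIC = 9.57 mmol/kg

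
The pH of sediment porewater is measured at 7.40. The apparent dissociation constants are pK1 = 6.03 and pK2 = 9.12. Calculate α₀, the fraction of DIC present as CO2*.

α₀ = 1 / (1 + K1/[H⁺] + K1K2/[H⁺]²) = 1 / (1 + 10^+1.37 + 10^-0.35)
   = 1 / (1 + 23.442 + 0.44668) = 1/24.889 = 0.04018

α₀ = 0.0402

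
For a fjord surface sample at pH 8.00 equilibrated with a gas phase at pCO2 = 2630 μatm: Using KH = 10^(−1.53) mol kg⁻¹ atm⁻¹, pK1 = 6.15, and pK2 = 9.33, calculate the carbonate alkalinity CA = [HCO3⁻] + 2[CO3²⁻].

CA = 6.01 mmol/kg

[CO2*] = KH · pCO2 = 10^(−1.53) × 2630×10^-6 = 7.762×10^-5 mol/kg
α₀ = 1/(1 + K1/[H⁺] + K1K2/[H⁺]²) = 1/(1 + 10^+1.85 + 10^+0.52) = 0.01331
DIC = [CO2*]/α₀ = 7.762×10^-5 / 0.01331 = 5.829 mmol/kg
CA = (α₁ + 2α₂)·DIC = (0.9426 + 2×0.04409) × 5.829 = 6.01 mmol/kg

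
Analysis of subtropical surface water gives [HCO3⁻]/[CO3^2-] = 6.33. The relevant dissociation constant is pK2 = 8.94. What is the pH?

pH = 8.14

From K2 = [H⁺][CO3^2-]/[HCO3⁻]:  pH = pK2 − log₁₀([HCO3⁻]/[CO3^2-])
log₁₀(6.33) = +0.801
pH = 8.94 − (+0.801) = 8.14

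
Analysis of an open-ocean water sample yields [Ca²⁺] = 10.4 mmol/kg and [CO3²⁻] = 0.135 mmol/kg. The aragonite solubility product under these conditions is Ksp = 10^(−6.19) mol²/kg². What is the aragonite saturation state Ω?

Ω = 2.17

Ksp = 10^(−6.19) = 6.457×10^-7
Ω = [Ca²⁺][CO3²⁻]/Ksp = (10.4×10^-3)(0.135×10^-3) / 6.457×10^-7 = 2.17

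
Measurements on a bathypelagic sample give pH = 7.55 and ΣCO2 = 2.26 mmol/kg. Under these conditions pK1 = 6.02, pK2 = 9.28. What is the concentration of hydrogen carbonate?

[HCO3⁻] = 2.16 mmol/kg

α₁ = 1 / (1 + [H⁺]/K1 + K2/[H⁺]) = 1 / (1 + 10^-1.53 + 10^-1.73)
   = 1 / (1 + 0.029512 + 0.018621) = 1/1.0481 = 0.9541
[HCO3⁻] = α₁ × DIC = 0.9541 × 2.26 = 2.16 mmol/kg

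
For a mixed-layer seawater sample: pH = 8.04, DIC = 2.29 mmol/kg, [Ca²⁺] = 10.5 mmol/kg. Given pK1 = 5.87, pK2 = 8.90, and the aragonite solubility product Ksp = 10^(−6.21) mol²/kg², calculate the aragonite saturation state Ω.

Ω = 4.70

α₂ = 1 / (1 + [H⁺]/K2 + [H⁺]²/(K1K2)) = 1 / (1 + 10^+0.86 + 10^-1.31)
   = 1 / (1 + 7.2444 + 0.048978) = 1/8.2933 = 0.1206
[CO3²⁻] = α₂ × DIC = 0.1206 × 2.29 = 0.2761 mmol/kg
Ksp = 10^(−6.21) = 6.166×10^-7
Ω = [Ca²⁺][CO3²⁻]/Ksp = (10.5×10^-3)(2.761×10^-4) / 6.166×10^-7 = 4.70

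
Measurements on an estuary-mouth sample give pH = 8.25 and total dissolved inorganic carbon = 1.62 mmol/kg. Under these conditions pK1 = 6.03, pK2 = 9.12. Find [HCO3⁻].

α₁ = 1 / (1 + [H⁺]/K1 + K2/[H⁺]) = 1 / (1 + 10^-2.22 + 10^-0.87)
   = 1 / (1 + 0.0060256 + 0.13490) = 1/1.1409 = 0.8765
[HCO3⁻] = α₁ × DIC = 0.8765 × 1.62 = 1.42 mmol/kg

[HCO3⁻] = 1.42 mmol/kg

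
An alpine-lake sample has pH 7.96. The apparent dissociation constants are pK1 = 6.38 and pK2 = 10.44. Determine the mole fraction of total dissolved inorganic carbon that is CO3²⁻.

α₂ = 0.00322

α₂ = 1 / (1 + [H⁺]/K2 + [H⁺]²/(K1K2)) = 1 / (1 + 10^+2.48 + 10^+0.90)
   = 1 / (1 + 302.00 + 7.9433) = 1/310.94 = 0.003216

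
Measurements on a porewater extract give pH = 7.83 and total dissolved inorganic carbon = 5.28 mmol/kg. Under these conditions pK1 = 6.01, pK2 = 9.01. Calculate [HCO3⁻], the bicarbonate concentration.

α₁ = 1 / (1 + [H⁺]/K1 + K2/[H⁺]) = 1 / (1 + 10^-1.82 + 10^-1.18)
   = 1 / (1 + 0.015136 + 0.066069) = 1/1.0812 = 0.9249
[HCO3⁻] = α₁ × DIC = 0.9249 × 5.28 = 4.88 mmol/kg

[HCO3⁻] = 4.88 mmol/kg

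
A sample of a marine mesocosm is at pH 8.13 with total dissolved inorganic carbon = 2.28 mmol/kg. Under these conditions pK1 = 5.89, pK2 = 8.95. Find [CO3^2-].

[CO3²⁻] = 0.298 mmol/kg

α₂ = 1 / (1 + [H⁺]/K2 + [H⁺]²/(K1K2)) = 1 / (1 + 10^+0.82 + 10^-1.42)
   = 1 / (1 + 6.6069 + 0.038019) = 1/7.6450 = 0.1308
[CO3²⁻] = α₂ × DIC = 0.1308 × 2.28 = 0.298 mmol/kg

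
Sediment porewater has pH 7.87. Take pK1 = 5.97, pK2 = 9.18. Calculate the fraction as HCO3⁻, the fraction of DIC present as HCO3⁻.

α₁ = 1 / (1 + [H⁺]/K1 + K2/[H⁺]) = 1 / (1 + 10^-1.90 + 10^-1.31)
   = 1 / (1 + 0.012589 + 0.048978) = 1/1.0616 = 0.9420

α₁ = 0.942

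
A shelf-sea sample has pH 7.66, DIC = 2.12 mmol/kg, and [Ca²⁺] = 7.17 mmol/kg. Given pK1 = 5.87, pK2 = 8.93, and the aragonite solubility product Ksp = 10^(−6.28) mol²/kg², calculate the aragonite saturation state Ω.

α₂ = 1 / (1 + [H⁺]/K2 + [H⁺]²/(K1K2)) = 1 / (1 + 10^+1.27 + 10^-0.52)
   = 1 / (1 + 18.621 + 0.30200) = 1/19.923 = 0.05019
[CO3²⁻] = α₂ × DIC = 0.05019 × 2.12 = 0.1064 mmol/kg
Ksp = 10^(−6.28) = 5.248×10^-7
Ω = [Ca²⁺][CO3²⁻]/Ksp = (7.17×10^-3)(1.064×10^-4) / 5.248×10^-7 = 1.45

Ω = 1.45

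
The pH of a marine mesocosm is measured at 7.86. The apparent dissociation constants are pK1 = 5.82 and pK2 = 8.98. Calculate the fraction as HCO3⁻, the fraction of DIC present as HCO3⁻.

α₁ = 0.922

α₁ = 1 / (1 + [H⁺]/K1 + K2/[H⁺]) = 1 / (1 + 10^-2.04 + 10^-1.12)
   = 1 / (1 + 0.0091201 + 0.075858) = 1/1.0850 = 0.9217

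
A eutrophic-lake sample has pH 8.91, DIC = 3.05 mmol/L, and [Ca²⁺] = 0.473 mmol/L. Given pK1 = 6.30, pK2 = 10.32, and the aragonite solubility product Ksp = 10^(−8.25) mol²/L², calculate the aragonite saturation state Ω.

Ω = 9.58

α₂ = 1 / (1 + [H⁺]/K2 + [H⁺]²/(K1K2)) = 1 / (1 + 10^+1.41 + 10^-1.20)
   = 1 / (1 + 25.704 + 0.063096) = 1/26.767 = 0.03736
[CO3²⁻] = α₂ × DIC = 0.03736 × 3.05 = 0.1139 mmol/L
Ksp = 10^(−8.25) = 5.623×10^-9
Ω = [Ca²⁺][CO3²⁻]/Ksp = (0.473×10^-3)(1.139×10^-4) / 5.623×10^-9 = 9.58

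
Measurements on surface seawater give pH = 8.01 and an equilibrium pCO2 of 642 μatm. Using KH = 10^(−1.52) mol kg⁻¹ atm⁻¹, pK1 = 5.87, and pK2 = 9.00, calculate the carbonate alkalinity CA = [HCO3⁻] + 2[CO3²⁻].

[CO2*] = KH · pCO2 = 10^(−1.52) × 642×10^-6 = 1.939×10^-5 mol/kg
α₀ = 1/(1 + K1/[H⁺] + K1K2/[H⁺]²) = 1/(1 + 10^+2.14 + 10^+1.15) = 0.006529
DIC = [CO2*]/α₀ = 1.939×10^-5 / 0.006529 = 2.970 mmol/kg
CA = (α₁ + 2α₂)·DIC = (0.9012 + 2×0.09222) × 2.970 = 3.22 mmol/kg

CA = 3.22 mmol/kg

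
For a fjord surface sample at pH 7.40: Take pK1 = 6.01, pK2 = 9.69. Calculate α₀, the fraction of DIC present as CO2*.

α₀ = 0.0390

α₀ = 1 / (1 + K1/[H⁺] + K1K2/[H⁺]²) = 1 / (1 + 10^+1.39 + 10^-0.90)
   = 1 / (1 + 24.547 + 0.12589) = 1/25.673 = 0.03895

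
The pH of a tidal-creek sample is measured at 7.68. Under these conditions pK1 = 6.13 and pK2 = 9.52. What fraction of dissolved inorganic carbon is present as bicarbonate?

α₁ = 0.959

α₁ = 1 / (1 + [H⁺]/K1 + K2/[H⁺]) = 1 / (1 + 10^-1.55 + 10^-1.84)
   = 1 / (1 + 0.028184 + 0.014454) = 1/1.0426 = 0.9591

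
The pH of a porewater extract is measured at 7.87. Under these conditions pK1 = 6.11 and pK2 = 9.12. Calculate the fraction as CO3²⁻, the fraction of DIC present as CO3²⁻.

α₂ = 0.0524

α₂ = 1 / (1 + [H⁺]/K2 + [H⁺]²/(K1K2)) = 1 / (1 + 10^+1.25 + 10^-0.51)
   = 1 / (1 + 17.783 + 0.30903) = 1/19.092 = 0.05238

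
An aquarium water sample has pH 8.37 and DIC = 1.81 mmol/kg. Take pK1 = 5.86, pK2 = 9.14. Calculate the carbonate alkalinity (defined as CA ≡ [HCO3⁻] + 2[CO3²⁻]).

CA = 2.07 mmol/kg

CA = [HCO3⁻] + 2[CO3²⁻] = (α₁ + 2α₂)·DIC
At pH 8.37: [H⁺]/K1 = 10^-2.51 = 0.0030903, K2/[H⁺] = 10^-0.77 = 0.16982
α₁ = 1/(1 + 0.0030903 + 0.16982) = 1/1.1729 = 0.8526; α₂ = α₁·K2/[H⁺] = 0.1448
α₁ + 2α₂ = 1.1422
CA = 1.1422 × 1.81 = 2.07 mmol/kg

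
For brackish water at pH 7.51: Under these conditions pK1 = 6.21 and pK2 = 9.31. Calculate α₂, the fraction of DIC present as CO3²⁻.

α₂ = 1 / (1 + [H⁺]/K2 + [H⁺]²/(K1K2)) = 1 / (1 + 10^+1.80 + 10^+0.50)
   = 1 / (1 + 63.096 + 3.1623) = 1/67.258 = 0.01487

α₂ = 0.0149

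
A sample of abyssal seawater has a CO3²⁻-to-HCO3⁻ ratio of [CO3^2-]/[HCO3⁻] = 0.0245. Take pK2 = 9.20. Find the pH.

From K2 = [H⁺][CO3^2-]/[HCO3⁻]:  pH = pK2 + log₁₀([CO3^2-]/[HCO3⁻])
log₁₀(0.0245) = -1.611
pH = 9.20 + (-1.611) = 7.59

pH = 7.59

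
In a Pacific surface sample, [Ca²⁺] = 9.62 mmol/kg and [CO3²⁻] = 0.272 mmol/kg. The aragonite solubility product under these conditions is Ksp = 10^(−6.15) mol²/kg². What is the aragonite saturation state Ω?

Ksp = 10^(−6.15) = 7.079×10^-7
Ω = [Ca²⁺][CO3²⁻]/Ksp = (9.62×10^-3)(0.272×10^-3) / 7.079×10^-7 = 3.70

Ω = 3.70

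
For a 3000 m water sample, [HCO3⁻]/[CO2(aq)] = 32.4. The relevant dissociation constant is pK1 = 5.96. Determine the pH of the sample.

pH = 7.47

From K1 = [H⁺][HCO3⁻]/[CO2(aq)]:  pH = pK1 + log₁₀([HCO3⁻]/[CO2(aq)])
log₁₀(32.4) = +1.511
pH = 5.96 + (+1.511) = 7.47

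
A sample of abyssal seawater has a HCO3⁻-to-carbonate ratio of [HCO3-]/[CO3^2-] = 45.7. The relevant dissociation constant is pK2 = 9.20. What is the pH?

From K2 = [H⁺][CO3^2-]/[HCO3-]:  pH = pK2 − log₁₀([HCO3-]/[CO3^2-])
log₁₀(45.7) = +1.660
pH = 9.20 − (+1.660) = 7.54

pH = 7.54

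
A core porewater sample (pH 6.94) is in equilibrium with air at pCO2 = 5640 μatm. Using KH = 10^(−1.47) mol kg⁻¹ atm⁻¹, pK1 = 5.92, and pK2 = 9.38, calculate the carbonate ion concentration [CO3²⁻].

[CO2*] = KH · pCO2 = 10^(−1.47) × 5640×10^-6 = 1.911×10^-4 mol/kg
α₀ = 1/(1 + K1/[H⁺] + K1K2/[H⁺]²) = 1/(1 + 10^+1.02 + 10^-1.42) = 0.08689
DIC = [CO2*]/α₀ = 1.911×10^-4 / 0.08689 = 2.200 mmol/kg
[CO3²⁻] = α₂·DIC; α₂ = 0.003303, so [CO3²⁻] = 0.003303 × 2.200 = 0.00727 mmol/kg = 7.27 μmol/kg

[CO3²⁻] = 7.27 μmol/kg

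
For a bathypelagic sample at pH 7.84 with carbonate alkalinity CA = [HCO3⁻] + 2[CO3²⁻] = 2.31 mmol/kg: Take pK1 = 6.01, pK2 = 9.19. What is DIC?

CA = [HCO3⁻] + 2[CO3²⁻] = (α₁ + 2α₂)·DIC
At pH 7.84: [H⁺]/K1 = 10^-1.83 = 0.014791, K2/[H⁺] = 10^-1.35 = 0.044668
α₁ = 1/(1 + 0.014791 + 0.044668) = 1/1.0595 = 0.9439; α₂ = α₁·K2/[H⁺] = 0.04216
α₁ + 2α₂ = 1.0282
DIC = CA / (α₁ + 2α₂) = 2.31 / 1.0282 = 2.25 mmol/kg

DIC = 2.25 mmol/kg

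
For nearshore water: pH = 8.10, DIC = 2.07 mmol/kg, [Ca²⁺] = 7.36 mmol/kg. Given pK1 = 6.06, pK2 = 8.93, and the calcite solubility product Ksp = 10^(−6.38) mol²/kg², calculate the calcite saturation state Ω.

α₂ = 1 / (1 + [H⁺]/K2 + [H⁺]²/(K1K2)) = 1 / (1 + 10^+0.83 + 10^-1.21)
   = 1 / (1 + 6.7608 + 0.061660) = 1/7.8225 = 0.1278
[CO3²⁻] = α₂ × DIC = 0.1278 × 2.07 = 0.2646 mmol/kg
Ksp = 10^(−6.38) = 4.169×10^-7
Ω = [Ca²⁺][CO3²⁻]/Ksp = (7.36×10^-3)(2.646×10^-4) / 4.169×10^-7 = 4.67

Ω = 4.67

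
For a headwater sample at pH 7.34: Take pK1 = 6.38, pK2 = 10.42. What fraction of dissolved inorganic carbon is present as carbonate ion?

α₂ = 0.000749

α₂ = 1 / (1 + [H⁺]/K2 + [H⁺]²/(K1K2)) = 1 / (1 + 10^+3.08 + 10^+2.12)
   = 1 / (1 + 1202.3 + 131.83) = 1/1335.1 = 0.0007490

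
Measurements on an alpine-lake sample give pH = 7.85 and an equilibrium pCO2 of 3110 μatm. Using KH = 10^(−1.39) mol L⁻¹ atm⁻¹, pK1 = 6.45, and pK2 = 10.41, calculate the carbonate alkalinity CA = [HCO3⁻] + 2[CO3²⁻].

CA = 3.20 mmol/L

[CO2*] = KH · pCO2 = 10^(−1.39) × 3110×10^-6 = 1.267×10^-4 mol/L
α₀ = 1/(1 + K1/[H⁺] + K1K2/[H⁺]²) = 1/(1 + 10^+1.40 + 10^-1.16) = 0.03819
DIC = [CO2*]/α₀ = 1.267×10^-4 / 0.03819 = 3.318 mmol/L
CA = (α₁ + 2α₂)·DIC = (0.9592 + 2×0.002642) × 3.318 = 3.20 mmol/L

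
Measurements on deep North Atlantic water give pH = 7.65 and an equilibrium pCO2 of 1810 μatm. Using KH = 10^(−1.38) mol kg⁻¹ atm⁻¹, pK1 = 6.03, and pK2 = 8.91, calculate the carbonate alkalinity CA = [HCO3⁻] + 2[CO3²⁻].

CA = 3.49 mmol/kg

[CO2*] = KH · pCO2 = 10^(−1.38) × 1810×10^-6 = 7.545×10^-5 mol/kg
α₀ = 1/(1 + K1/[H⁺] + K1K2/[H⁺]²) = 1/(1 + 10^+1.62 + 10^+0.36) = 0.02223
DIC = [CO2*]/α₀ = 7.545×10^-5 / 0.02223 = 3.394 mmol/kg
CA = (α₁ + 2α₂)·DIC = (0.9268 + 2×0.05093) × 3.394 = 3.49 mmol/kg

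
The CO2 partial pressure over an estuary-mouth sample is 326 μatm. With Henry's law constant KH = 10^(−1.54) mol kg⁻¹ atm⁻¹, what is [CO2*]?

KH = 10^(−1.54) = 2.884×10^-2 mol kg⁻¹ atm⁻¹
[CO2*] = KH · pCO2 = 2.884×10^-2 × 326×10^-6 atm = 9.40×10^-6 mol/kg

[CO2*] = 9.40 μmol/kg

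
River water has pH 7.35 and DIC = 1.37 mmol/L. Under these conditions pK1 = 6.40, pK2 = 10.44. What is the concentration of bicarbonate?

[HCO3⁻] = 1.23 mmol/L

α₁ = 1 / (1 + [H⁺]/K1 + K2/[H⁺]) = 1 / (1 + 10^-0.95 + 10^-3.09)
   = 1 / (1 + 0.11220 + 0.00081283) = 1/1.1130 = 0.8985
[HCO3⁻] = α₁ × DIC = 0.8985 × 1.37 = 1.23 mmol/L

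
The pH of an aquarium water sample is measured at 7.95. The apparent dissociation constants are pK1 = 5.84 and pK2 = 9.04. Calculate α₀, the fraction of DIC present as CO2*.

α₀ = 0.00713

α₀ = 1 / (1 + K1/[H⁺] + K1K2/[H⁺]²) = 1 / (1 + 10^+2.11 + 10^+1.02)
   = 1 / (1 + 128.82 + 10.471) = 1/140.30 = 0.007128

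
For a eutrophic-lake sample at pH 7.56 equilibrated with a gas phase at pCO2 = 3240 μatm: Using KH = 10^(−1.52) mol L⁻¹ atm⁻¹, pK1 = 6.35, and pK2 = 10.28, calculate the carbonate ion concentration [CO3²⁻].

[CO3²⁻] = 3.02 μmol/L

[CO2*] = KH · pCO2 = 10^(−1.52) × 3240×10^-6 = 9.785×10^-5 mol/L
α₀ = 1/(1 + K1/[H⁺] + K1K2/[H⁺]²) = 1/(1 + 10^+1.21 + 10^-1.51) = 0.05797
DIC = [CO2*]/α₀ = 9.785×10^-5 / 0.05797 = 1.688 mmol/L
[CO3²⁻] = α₂·DIC; α₂ = 0.001792, so [CO3²⁻] = 0.001792 × 1.688 = 0.00302 mmol/L = 3.02 μmol/L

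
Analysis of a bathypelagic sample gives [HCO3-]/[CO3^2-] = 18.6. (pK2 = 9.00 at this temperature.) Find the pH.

From K2 = [H⁺][CO3^2-]/[HCO3-]:  pH = pK2 − log₁₀([HCO3-]/[CO3^2-])
log₁₀(18.6) = +1.270
pH = 9.00 − (+1.270) = 7.73

pH = 7.73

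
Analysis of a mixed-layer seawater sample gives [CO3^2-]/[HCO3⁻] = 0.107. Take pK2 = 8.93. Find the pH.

From K2 = [H⁺][CO3^2-]/[HCO3⁻]:  pH = pK2 + log₁₀([CO3^2-]/[HCO3⁻])
log₁₀(0.107) = -0.971
pH = 8.93 + (-0.971) = 7.96

pH = 7.96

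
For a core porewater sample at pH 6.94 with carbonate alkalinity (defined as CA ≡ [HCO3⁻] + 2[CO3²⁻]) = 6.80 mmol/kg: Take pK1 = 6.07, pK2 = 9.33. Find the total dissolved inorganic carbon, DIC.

DIC = 7.68 mmol/kg

CA = [HCO3⁻] + 2[CO3²⁻] = (α₁ + 2α₂)·DIC
At pH 6.94: [H⁺]/K1 = 10^-0.87 = 0.13490, K2/[H⁺] = 10^-2.39 = 0.0040738
α₁ = 1/(1 + 0.13490 + 0.0040738) = 1/1.1390 = 0.8780; α₂ = α₁·K2/[H⁺] = 0.003577
α₁ + 2α₂ = 0.8851
DIC = CA / (α₁ + 2α₂) = 6.80 / 0.8851 = 7.68 mmol/kg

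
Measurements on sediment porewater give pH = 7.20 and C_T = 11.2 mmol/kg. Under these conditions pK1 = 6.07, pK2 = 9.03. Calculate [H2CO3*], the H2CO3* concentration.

[CO2*] = 0.762 mmol/kg

α₀ = 1 / (1 + K1/[H⁺] + K1K2/[H⁺]²) = 1 / (1 + 10^+1.13 + 10^-0.70)
   = 1 / (1 + 13.490 + 0.19953) = 1/14.689 = 0.06808
[CO2*] = α₀ × DIC = 0.06808 × 11.2 = 0.762 mmol/kg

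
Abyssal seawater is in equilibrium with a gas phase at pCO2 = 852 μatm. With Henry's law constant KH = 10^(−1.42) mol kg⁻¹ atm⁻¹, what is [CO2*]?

KH = 10^(−1.42) = 3.802×10^-2 mol kg⁻¹ atm⁻¹
[CO2*] = KH · pCO2 = 3.802×10^-2 × 852×10^-6 atm = 3.24×10^-5 mol/kg

[CO2*] = 32.4 μmol/kg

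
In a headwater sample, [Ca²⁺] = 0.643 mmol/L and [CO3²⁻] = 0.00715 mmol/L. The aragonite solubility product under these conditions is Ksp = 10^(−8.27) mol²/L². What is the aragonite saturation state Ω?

Ksp = 10^(−8.27) = 5.370×10^-9
Ω = [Ca²⁺][CO3²⁻]/Ksp = (0.643×10^-3)(0.00715×10^-3) / 5.370×10^-9 = 0.856

Ω = 0.856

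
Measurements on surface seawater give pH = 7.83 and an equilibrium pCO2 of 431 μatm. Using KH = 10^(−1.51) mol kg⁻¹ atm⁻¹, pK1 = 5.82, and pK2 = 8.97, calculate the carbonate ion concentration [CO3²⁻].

[CO3²⁻] = 0.0987 mmol/kg

[CO2*] = KH · pCO2 = 10^(−1.51) × 431×10^-6 = 1.332×10^-5 mol/kg
α₀ = 1/(1 + K1/[H⁺] + K1K2/[H⁺]²) = 1/(1 + 10^+2.01 + 10^+0.87) = 0.009030
DIC = [CO2*]/α₀ = 1.332×10^-5 / 0.009030 = 1.475 mmol/kg
[CO3²⁻] = α₂·DIC; α₂ = 0.06694, so [CO3²⁻] = 0.06694 × 1.475 = 0.0987 mmol/kg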